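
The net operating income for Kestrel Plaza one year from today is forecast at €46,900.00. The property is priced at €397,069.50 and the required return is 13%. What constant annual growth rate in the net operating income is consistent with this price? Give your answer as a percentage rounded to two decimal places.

1.19%

P = D₁/(r−g) ⇒ g = r − D₁/P = 0.13 − €46,900.00/€397,069.50 = 0.011885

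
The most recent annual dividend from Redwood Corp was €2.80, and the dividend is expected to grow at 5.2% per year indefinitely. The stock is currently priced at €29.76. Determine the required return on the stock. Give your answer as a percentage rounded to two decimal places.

15.10%

D₁ = €2.80 × 1.052 = €2.9456
P = D₁/(r − g) ⇒ r = D₁/P + g = €2.9456/€29.76 + 0.052 = 0.098978 + 0.052 = 0.150978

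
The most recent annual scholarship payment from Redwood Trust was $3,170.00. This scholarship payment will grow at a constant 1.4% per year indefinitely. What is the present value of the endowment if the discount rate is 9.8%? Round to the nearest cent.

D₁ = D₀ × (1 + g) = $3,170.00 × 1.014 = $3,214.3800
Growing perpetuity: P = D₁ / (r − g) = $3,214.3800 / (0.098 − 0.014) = $38,266.43

$38266.43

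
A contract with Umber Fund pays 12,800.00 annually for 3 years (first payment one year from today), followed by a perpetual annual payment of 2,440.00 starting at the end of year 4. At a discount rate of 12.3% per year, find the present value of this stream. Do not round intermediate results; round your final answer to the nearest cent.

PV of 3-year annuity: 12,800.00 × [1 − (1+0.123)^−3] / 0.123 = 30585.64268
Perpetuity value at year 3: 2,440.00 / 0.123 = 19837.39837
PV of perpetuity: 19837.39837 / (1+0.123)^3 = 14007.01024
Total PV = 30585.64268 + 14007.01024 = 44592.65291

44592.65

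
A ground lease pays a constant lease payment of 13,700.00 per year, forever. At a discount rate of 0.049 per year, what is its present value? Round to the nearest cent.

Level perpetuity: PV = C / r = 13,700.00 / 0.049 = 279,591.84

279591.84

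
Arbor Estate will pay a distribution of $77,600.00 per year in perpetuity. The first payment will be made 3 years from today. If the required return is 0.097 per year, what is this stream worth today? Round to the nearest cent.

Value at end of year 2: C / r = $77,600.00 / 0.097 = $800,000.0000
Discount to today: PV = $800,000.0000 / (1 + 0.097)^2 = $800,000.0000 / 1.203409 = $664,778.14

$664778.14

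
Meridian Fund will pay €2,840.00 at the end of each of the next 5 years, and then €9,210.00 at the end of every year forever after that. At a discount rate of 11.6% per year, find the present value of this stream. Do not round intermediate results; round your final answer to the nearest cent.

€56204.75

PV of 5-year annuity: €2,840.00 × [1 − (1+0.116)^−5] / 0.116 = 10339.82908
Perpetuity value at year 5: €9,210.00 / 0.116 = 79396.55172
PV of perpetuity: 79396.55172 / (1+0.116)^5 = 45864.92292
Total PV = 10339.82908 + 45864.92292 = 56204.75200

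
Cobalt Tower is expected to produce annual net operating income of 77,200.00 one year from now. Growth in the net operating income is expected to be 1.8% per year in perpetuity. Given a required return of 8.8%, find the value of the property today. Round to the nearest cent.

Growing perpetuity: P = D₁ / (r − g) = 77,200.0000 / (0.088 − 0.018) = 1,102,857.14

1102857.14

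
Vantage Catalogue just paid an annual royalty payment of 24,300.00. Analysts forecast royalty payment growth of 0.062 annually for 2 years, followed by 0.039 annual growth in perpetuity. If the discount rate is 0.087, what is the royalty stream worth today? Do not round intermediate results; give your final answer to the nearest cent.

549013.45

D_1 = 25806.60000
D_2 = 27406.60920
Terminal value at year 2: TV = D_2×(1+g_2)/(r−g_2) = 28475.46696/0.048 = 593238.89497
P_0 = D_1/(1+r)^1 + D_2/(1+r)^2 + TV/(1+r)^2
    = 23741.12236 + 23195.09838 + 502077.23372 = 549013.45446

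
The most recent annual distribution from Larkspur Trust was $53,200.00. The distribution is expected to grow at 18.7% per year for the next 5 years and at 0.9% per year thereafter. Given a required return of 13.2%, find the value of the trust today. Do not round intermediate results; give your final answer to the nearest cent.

D_1 = 63148.40000
D_2 = 74957.15080
D_3 = 88974.13800
D_4 = 105612.30181
D_5 = 125361.80224
Terminal value at year 5: TV = D_5×(1+g_2)/(r−g_2) = 126490.05846/0.123 = 1028374.45905
P_0 = D_1/(1+r)^1 + D_2/(1+r)^2 + D_3/(1+r)^3 + D_4/(1+r)^4 + D_5/(1+r)^5 + TV/(1+r)^5
    = 55784.80565 + 58495.19815 + 61337.27934 + 64317.44750 + 67442.41182 + 553247.10188 = 860624.24435

$860624.24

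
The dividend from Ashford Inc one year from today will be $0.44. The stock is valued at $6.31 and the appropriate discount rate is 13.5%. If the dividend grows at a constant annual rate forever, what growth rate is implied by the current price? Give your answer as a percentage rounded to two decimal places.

6.53%

P = D₁/(r−g) ⇒ g = r − D₁/P = 0.135 − $0.44/$6.31 = 0.065269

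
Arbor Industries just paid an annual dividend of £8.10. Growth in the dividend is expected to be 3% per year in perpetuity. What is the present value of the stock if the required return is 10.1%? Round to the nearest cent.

D₁ = D₀ × (1 + g) = £8.10 × 1.03 = £8.3430
Growing perpetuity: P = D₁ / (r − g) = £8.3430 / (0.101 − 0.03) = £117.51

£117.51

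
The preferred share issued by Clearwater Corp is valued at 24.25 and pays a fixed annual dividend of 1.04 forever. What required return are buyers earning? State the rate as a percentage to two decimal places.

4.29%

P = C/r ⇒ r = C/P = 1.04/24.25 = 0.042887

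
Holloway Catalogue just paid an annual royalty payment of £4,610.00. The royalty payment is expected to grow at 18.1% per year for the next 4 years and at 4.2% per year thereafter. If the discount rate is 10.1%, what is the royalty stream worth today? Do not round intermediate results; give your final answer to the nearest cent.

D_1 = 5444.41000
D_2 = 6429.84821
D_3 = 7593.65074
D_4 = 8968.10152
Terminal value at year 4: TV = D_4×(1+g_2)/(r−g_2) = 9344.76178/0.059 = 158385.79293
P_0 = D_1/(1+r)^1 + D_2/(1+r)^2 + D_3/(1+r)^3 + D_4/(1+r)^4 + TV/(1+r)^4
    = 4944.96821 + 5304.27562 + 5689.69074 + 6103.11060 + 107787.13967 = 129829.18484

£129829.18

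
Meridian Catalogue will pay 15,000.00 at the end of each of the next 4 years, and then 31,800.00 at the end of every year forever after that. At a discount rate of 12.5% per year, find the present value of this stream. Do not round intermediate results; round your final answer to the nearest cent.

PV of 4-year annuity: 15,000.00 × [1 − (1+0.125)^−4] / 0.125 = 45084.59076
Perpetuity value at year 4: 31,800.00 / 0.125 = 254400.00000
PV of perpetuity: 254400.00000 / (1+0.125)^4 = 158820.66758
Total PV = 45084.59076 + 158820.66758 = 203905.25834

203905.26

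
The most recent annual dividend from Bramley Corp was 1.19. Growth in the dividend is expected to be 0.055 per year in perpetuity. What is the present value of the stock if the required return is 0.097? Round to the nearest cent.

D₁ = D₀ × (1 + g) = 1.19 × 1.055 = 1.2555
Growing perpetuity: P = D₁ / (r − g) = 1.2555 / (0.097 − 0.055) = 29.89

29.89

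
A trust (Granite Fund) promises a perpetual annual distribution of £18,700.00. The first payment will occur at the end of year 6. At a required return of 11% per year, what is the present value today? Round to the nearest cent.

Value at end of year 5: C / r = £18,700.00 / 0.11 = £170,000.0000
Discount to today: PV = £170,000.0000 / (1 + 0.11)^5 = £170,000.0000 / 1.685058 = £100,886.73

£100886.73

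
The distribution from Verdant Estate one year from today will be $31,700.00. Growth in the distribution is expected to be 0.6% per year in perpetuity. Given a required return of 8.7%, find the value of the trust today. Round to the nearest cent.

$391358.02

Growing perpetuity: P = D₁ / (r − g) = $31,700.0000 / (0.087 − 0.006) = $391,358.02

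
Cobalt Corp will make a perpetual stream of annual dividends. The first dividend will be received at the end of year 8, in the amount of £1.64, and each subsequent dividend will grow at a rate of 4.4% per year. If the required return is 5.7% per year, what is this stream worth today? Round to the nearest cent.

Value at end of year 7: C₁ / (r − g) = £1.64 / (0.057 − 0.044) = £126.1538
Discount to today: PV = £126.1538 / (1 + 0.057)^7 = £126.1538 / 1.474093 = £85.58

£85.58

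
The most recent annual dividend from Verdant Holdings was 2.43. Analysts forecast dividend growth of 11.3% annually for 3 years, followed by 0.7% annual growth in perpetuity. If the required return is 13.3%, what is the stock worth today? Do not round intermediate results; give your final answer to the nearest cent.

25.45

D_1 = 2.70459
D_2 = 3.01021
D_3 = 3.35036
Terminal value at year 3: TV = D_3×(1+g_2)/(r−g_2) = 3.37381/0.126 = 26.77631
P_0 = D_1/(1+r)^1 + D_2/(1+r)^2 + D_3/(1+r)^3 + TV/(1+r)^3
    = 2.38711 + 2.34497 + 2.30357 + 18.41030 = 25.44595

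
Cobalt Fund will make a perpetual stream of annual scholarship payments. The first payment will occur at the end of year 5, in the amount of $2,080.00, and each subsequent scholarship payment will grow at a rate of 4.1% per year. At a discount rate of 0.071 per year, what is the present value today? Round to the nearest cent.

$52696.79

Value at end of year 4: C₁ / (r − g) = $2,080.00 / (0.071 − 0.041) = $69,333.3333
Discount to today: PV = $69,333.3333 / (1 + 0.071)^4 = $69,333.3333 / 1.315703 = $52,696.79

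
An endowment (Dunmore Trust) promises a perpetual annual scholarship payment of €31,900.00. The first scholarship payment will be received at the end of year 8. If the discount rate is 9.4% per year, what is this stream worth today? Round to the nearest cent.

Value at end of year 7: C / r = €31,900.00 / 0.094 = €339,361.7021
Discount to today: PV = €339,361.7021 / (1 + 0.094)^7 = €339,361.7021 / 1.875518 = €180,942.91

€180942.91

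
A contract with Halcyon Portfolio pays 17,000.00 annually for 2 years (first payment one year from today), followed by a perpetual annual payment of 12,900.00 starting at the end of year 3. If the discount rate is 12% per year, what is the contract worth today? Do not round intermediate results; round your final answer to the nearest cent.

PV of 2-year annuity: 17,000.00 × [1 − (1+0.12)^−2] / 0.12 = 28730.86735
Perpetuity value at year 2: 12,900.00 / 0.12 = 107500.00000
PV of perpetuity: 107500.00000 / (1+0.12)^2 = 85698.34184
Total PV = 28730.86735 + 85698.34184 = 114429.20918

114429.21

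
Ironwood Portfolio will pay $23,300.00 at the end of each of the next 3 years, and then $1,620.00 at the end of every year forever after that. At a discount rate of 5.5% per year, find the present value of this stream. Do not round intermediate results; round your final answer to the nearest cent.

$87945.74

PV of 3-year annuity: $23,300.00 × [1 − (1+0.055)^−3] / 0.055 = 62861.84772
Perpetuity value at year 3: $1,620.00 / 0.055 = 29454.54545
PV of perpetuity: 29454.54545 / (1+0.055)^3 = 25083.89338
Total PV = 62861.84772 + 25083.89338 = 87945.74110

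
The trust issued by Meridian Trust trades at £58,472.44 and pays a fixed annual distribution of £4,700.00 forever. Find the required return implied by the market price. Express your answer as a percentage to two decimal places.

8.04%

P = C/r ⇒ r = C/P = £4,700.00/£58,472.44 = 0.080380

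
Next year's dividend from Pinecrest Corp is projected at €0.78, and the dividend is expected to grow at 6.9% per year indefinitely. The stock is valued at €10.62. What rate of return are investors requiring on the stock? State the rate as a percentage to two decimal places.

14.24%

P = D₁/(r − g) ⇒ r = D₁/P + g = €0.7800/€10.62 + 0.069 = 0.073446 + 0.069 = 0.142446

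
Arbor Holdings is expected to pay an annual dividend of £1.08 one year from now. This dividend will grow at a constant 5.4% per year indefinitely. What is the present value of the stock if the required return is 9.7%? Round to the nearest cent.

Growing perpetuity: P = D₁ / (r − g) = £1.0800 / (0.097 − 0.054) = £25.12

£25.12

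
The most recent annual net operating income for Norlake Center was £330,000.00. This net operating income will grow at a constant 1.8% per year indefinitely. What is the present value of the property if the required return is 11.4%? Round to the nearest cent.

£3499375.00

D₁ = D₀ × (1 + g) = £330,000.00 × 1.018 = £335,940.0000
Growing perpetuity: P = D₁ / (r − g) = £335,940.0000 / (0.114 − 0.018) = £3,499,375.00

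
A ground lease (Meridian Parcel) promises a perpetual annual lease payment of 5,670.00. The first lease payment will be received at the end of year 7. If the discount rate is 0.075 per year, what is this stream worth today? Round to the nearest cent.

48985.89

Value at end of year 6: C / r = 5,670.00 / 0.075 = 75,600.0000
Discount to today: PV = 75,600.0000 / (1 + 0.075)^6 = 75,600.0000 / 1.543302 = 48,985.89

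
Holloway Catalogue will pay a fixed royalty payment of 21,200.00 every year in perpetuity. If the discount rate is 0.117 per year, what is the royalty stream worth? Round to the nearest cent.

181196.58

Level perpetuity: PV = C / r = 21,200.00 / 0.117 = 181,196.58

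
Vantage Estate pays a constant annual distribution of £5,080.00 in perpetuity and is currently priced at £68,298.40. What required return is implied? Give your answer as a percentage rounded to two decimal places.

7.44%

P = C/r ⇒ r = C/P = £5,080.00/£68,298.40 = 0.074379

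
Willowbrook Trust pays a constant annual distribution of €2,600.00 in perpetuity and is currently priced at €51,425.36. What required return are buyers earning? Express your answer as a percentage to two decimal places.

P = C/r ⇒ r = C/P = €2,600.00/€51,425.36 = 0.050559

5.06%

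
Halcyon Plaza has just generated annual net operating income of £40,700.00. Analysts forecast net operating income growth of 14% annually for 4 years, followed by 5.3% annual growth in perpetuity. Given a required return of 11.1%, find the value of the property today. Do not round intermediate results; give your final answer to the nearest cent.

£992844.37

D_1 = 46398.00000
D_2 = 52893.72000
D_3 = 60298.84080
D_4 = 68740.67851
Terminal value at year 4: TV = D_4×(1+g_2)/(r−g_2) = 72383.93447/0.058 = 1247998.87023
P_0 = D_1/(1+r)^1 + D_2/(1+r)^2 + D_3/(1+r)^3 + D_4/(1+r)^4 + TV/(1+r)^4
    = 41762.37624 + 42852.48327 + 43971.04494 + 45118.80399 + 819139.66548 = 992844.37391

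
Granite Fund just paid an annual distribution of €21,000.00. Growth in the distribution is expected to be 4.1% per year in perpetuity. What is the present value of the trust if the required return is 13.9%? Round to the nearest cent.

€223071.43

D₁ = D₀ × (1 + g) = €21,000.00 × 1.041 = €21,861.0000
Growing perpetuity: P = D₁ / (r − g) = €21,861.0000 / (0.139 − 0.041) = €223,071.43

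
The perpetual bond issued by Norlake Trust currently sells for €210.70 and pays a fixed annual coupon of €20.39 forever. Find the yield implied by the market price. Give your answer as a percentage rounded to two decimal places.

9.68%

P = C/r ⇒ r = C/P = €20.39/€210.70 = 0.096773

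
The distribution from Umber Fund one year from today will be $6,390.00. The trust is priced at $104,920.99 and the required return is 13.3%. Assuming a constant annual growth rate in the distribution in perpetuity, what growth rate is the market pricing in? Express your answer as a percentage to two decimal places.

P = D₁/(r−g) ⇒ g = r − D₁/P = 0.133 − $6,390.00/$104,920.99 = 0.072097

7.21%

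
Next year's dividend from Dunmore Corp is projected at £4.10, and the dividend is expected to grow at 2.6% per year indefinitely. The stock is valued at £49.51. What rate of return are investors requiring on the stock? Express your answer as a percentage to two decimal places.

P = D₁/(r − g) ⇒ r = D₁/P + g = £4.1000/£49.51 + 0.026 = 0.082812 + 0.026 = 0.108812

10.88%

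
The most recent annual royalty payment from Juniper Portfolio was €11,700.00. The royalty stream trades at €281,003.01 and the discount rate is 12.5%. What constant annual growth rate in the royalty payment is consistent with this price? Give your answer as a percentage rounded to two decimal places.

P = D₀(1+g)/(r−g) ⇒ P(r−g) = D₀(1+g) ⇒ g(P+D₀) = P·r − D₀
g = (P·r − D₀)/(P + D₀) = (€281,003.01×0.125 − €11,700.00) / (€281,003.01 + €11,700.00) = 0.080031

8.00%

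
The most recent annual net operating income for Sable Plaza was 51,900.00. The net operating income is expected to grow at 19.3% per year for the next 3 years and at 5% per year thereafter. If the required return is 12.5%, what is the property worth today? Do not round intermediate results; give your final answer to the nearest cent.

1041773.56

D_1 = 61916.70000
D_2 = 73866.62310
D_3 = 88122.88136
Terminal value at year 3: TV = D_3×(1+g_2)/(r−g_2) = 92529.02543/0.075 = 1233720.33902
P_0 = D_1/(1+r)^1 + D_2/(1+r)^2 + D_3/(1+r)^3 + TV/(1+r)^3
    = 55037.06667 + 58363.75159 + 61891.51613 + 866481.22576 = 1041773.56013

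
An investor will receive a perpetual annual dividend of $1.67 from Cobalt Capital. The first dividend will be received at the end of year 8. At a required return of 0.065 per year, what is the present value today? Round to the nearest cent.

Value at end of year 7: C / r = $1.67 / 0.065 = $25.6923
Discount to today: PV = $25.6923 / (1 + 0.065)^7 = $25.6923 / 1.553987 = $16.53

$16.53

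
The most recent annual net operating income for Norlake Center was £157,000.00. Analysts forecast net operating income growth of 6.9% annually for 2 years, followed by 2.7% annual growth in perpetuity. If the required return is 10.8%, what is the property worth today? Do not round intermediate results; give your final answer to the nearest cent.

D_1 = 167833.00000
D_2 = 179413.47700
Terminal value at year 2: TV = D_2×(1+g_2)/(r−g_2) = 184257.64088/0.081 = 2274785.68986
P_0 = D_1/(1+r)^1 + D_2/(1+r)^2 + TV/(1+r)^2
    = 151473.82671 + 146142.16675 + 1852938.33644 = 2150554.32990

£2150554.33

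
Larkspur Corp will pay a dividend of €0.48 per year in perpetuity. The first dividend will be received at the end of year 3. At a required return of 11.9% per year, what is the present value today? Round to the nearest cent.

€3.22

Value at end of year 2: C / r = €0.48 / 0.119 = €4.0336
Discount to today: PV = €4.0336 / (1 + 0.119)^2 = €4.0336 / 1.252161 = €3.22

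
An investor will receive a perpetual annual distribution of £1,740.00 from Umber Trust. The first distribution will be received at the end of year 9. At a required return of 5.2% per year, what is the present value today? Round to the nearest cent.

Value at end of year 8: C / r = £1,740.00 / 0.052 = £33,461.5385
Discount to today: PV = £33,461.5385 / (1 + 0.052)^8 = £33,461.5385 / 1.500120 = £22,305.91

£22305.91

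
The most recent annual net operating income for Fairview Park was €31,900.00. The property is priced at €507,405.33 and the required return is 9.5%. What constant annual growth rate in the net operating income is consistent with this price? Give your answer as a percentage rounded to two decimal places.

P = D₀(1+g)/(r−g) ⇒ P(r−g) = D₀(1+g) ⇒ g(P+D₀) = P·r − D₀
g = (P·r − D₀)/(P + D₀) = (€507,405.33×0.095 − €31,900.00) / (€507,405.33 + €31,900.00) = 0.030231

3.02%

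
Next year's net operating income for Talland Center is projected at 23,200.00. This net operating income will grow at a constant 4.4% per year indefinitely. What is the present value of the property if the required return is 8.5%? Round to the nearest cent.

565853.66

Growing perpetuity: P = D₁ / (r − g) = 23,200.0000 / (0.085 − 0.044) = 565,853.66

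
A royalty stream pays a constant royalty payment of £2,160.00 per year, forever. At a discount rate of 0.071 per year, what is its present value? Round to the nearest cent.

£30422.54

Level perpetuity: PV = C / r = £2,160.00 / 0.071 = £30,422.54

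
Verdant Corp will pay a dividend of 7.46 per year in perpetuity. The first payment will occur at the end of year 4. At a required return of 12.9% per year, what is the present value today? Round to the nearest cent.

Value at end of year 3: C / r = 7.46 / 0.129 = 57.8295
Discount to today: PV = 57.8295 / (1 + 0.129)^3 = 57.8295 / 1.439070 = 40.19

40.19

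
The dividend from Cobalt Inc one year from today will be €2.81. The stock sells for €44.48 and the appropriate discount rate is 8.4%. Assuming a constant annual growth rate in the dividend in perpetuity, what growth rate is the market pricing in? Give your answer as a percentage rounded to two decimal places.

P = D₁/(r−g) ⇒ g = r − D₁/P = 0.084 − €2.81/€44.48 = 0.020826

2.08%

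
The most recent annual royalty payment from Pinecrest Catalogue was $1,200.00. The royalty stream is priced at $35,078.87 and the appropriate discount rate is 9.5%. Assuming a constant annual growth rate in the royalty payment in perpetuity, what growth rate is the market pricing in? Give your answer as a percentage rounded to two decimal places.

5.88%

P = D₀(1+g)/(r−g) ⇒ P(r−g) = D₀(1+g) ⇒ g(P+D₀) = P·r − D₀
g = (P·r − D₀)/(P + D₀) = ($35,078.87×0.095 − $1,200.00) / ($35,078.87 + $1,200.00) = 0.058781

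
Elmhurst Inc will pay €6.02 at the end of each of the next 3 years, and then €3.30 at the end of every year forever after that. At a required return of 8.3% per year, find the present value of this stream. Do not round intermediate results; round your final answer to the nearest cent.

€46.73

PV of 3-year annuity: €6.02 × [1 − (1+0.083)^−3] / 0.083 = 15.43053
Perpetuity value at year 3: €3.30 / 0.083 = 39.75904
PV of perpetuity: 39.75904 / (1+0.083)^3 = 31.30044
Total PV = 15.43053 + 31.30044 = 46.73097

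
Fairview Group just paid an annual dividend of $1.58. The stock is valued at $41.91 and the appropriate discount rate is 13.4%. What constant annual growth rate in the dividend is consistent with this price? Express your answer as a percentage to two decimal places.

9.28%

P = D₀(1+g)/(r−g) ⇒ P(r−g) = D₀(1+g) ⇒ g(P+D₀) = P·r − D₀
g = (P·r − D₀)/(P + D₀) = ($41.91×0.134 − $1.58) / ($41.91 + $1.58) = 0.092802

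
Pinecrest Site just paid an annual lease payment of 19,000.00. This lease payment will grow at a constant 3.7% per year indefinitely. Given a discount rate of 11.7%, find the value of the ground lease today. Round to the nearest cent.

D₁ = D₀ × (1 + g) = 19,000.00 × 1.037 = 19,703.0000
Growing perpetuity: P = D₁ / (r − g) = 19,703.0000 / (0.117 − 0.037) = 246,287.50

246287.50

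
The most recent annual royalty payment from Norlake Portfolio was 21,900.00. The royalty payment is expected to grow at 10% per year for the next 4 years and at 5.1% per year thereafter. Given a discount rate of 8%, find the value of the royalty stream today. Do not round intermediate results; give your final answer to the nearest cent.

D_1 = 24090.00000
D_2 = 26499.00000
D_3 = 29148.90000
D_4 = 32063.79000
Terminal value at year 4: TV = D_4×(1+g_2)/(r−g_2) = 33699.04329/0.029 = 1162035.97552
P_0 = D_1/(1+r)^1 + D_2/(1+r)^2 + D_3/(1+r)^3 + D_4/(1+r)^4 + TV/(1+r)^4
    = 22305.55556 + 22718.62140 + 23139.33661 + 23567.84284 + 854131.13203 = 945862.48844

945862.49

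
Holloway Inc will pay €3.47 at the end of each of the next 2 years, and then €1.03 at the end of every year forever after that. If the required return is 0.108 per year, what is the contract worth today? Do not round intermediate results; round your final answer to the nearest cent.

PV of 2-year annuity: €3.47 × [1 − (1+0.108)^−2] / 0.108 = 5.95828
Perpetuity value at year 2: €1.03 / 0.108 = 9.53704
PV of perpetuity: 9.53704 / (1+0.108)^2 = 7.76844
Total PV = 5.95828 + 7.76844 = 13.72672

€13.73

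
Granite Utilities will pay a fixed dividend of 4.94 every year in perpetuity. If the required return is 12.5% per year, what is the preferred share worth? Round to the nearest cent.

Level perpetuity: PV = C / r = 4.94 / 0.125 = 39.52

39.52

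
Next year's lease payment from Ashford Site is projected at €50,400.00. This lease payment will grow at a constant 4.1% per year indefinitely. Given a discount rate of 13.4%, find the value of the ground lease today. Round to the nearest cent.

Growing perpetuity: P = D₁ / (r − g) = €50,400.0000 / (0.134 − 0.041) = €541,935.48

€541935.48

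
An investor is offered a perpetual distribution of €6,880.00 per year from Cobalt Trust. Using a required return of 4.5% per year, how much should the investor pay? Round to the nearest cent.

€152888.89

Level perpetuity: PV = C / r = €6,880.00 / 0.045 = €152,888.89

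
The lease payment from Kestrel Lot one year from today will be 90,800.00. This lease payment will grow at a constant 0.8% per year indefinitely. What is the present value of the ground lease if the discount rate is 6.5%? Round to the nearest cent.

Growing perpetuity: P = D₁ / (r − g) = 90,800.0000 / (0.065 − 0.008) = 1,592,982.46

1592982.46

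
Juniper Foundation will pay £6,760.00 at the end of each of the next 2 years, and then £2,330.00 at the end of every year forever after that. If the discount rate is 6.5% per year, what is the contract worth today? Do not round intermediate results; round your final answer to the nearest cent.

£43911.53

PV of 2-year annuity: £6,760.00 × [1 − (1+0.065)^−2] / 0.065 = 12307.43459
Perpetuity value at year 2: £2,330.00 / 0.065 = 35846.15385
PV of perpetuity: 35846.15385 / (1+0.065)^2 = 31604.09429
Total PV = 12307.43459 + 31604.09429 = 43911.52888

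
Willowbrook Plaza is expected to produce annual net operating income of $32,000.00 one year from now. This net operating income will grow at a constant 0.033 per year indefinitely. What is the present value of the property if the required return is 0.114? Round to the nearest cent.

Growing perpetuity: P = D₁ / (r − g) = $32,000.0000 / (0.114 − 0.033) = $395,061.73

$395061.73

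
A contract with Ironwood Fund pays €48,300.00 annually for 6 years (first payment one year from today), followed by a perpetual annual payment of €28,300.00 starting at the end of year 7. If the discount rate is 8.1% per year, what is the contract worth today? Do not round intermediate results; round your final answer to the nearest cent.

€441560.49

PV of 6-year annuity: €48,300.00 × [1 − (1+0.081)^−6] / 0.081 = 222609.33202
Perpetuity value at year 6: €28,300.00 / 0.081 = 349382.71605
PV of perpetuity: 349382.71605 / (1+0.081)^6 = 218951.16126
Total PV = 222609.33202 + 218951.16126 = 441560.49328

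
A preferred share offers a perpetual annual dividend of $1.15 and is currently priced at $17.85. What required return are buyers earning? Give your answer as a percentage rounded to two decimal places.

P = C/r ⇒ r = C/P = $1.15/$17.85 = 0.064426

6.44%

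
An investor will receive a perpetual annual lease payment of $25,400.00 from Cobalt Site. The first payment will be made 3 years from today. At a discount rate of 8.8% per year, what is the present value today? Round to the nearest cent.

Value at end of year 2: C / r = $25,400.00 / 0.088 = $288,636.3636
Discount to today: PV = $288,636.3636 / (1 + 0.088)^2 = $288,636.3636 / 1.183744 = $243,833.43

$243833.43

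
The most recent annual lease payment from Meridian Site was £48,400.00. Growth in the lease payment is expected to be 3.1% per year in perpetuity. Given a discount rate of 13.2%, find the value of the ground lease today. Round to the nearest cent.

D₁ = D₀ × (1 + g) = £48,400.00 × 1.031 = £49,900.4000
Growing perpetuity: P = D₁ / (r − g) = £49,900.4000 / (0.132 − 0.031) = £494,063.37

£494063.37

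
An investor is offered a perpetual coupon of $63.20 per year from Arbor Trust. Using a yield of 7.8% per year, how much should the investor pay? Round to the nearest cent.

Level perpetuity: PV = C / r = $63.20 / 0.078 = $810.26

$810.26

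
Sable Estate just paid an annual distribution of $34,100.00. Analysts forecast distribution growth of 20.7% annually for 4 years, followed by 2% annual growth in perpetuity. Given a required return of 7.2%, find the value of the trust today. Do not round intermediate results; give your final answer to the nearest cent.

D_1 = 41158.70000
D_2 = 49678.55090
D_3 = 59962.01094
D_4 = 72374.14720
Terminal value at year 4: TV = D_4×(1+g_2)/(r−g_2) = 73821.63014/0.052 = 1419646.73354
P_0 = D_1/(1+r)^1 + D_2/(1+r)^2 + D_3/(1+r)^3 + D_4/(1+r)^4 + TV/(1+r)^4
    = 38394.30970 + 43229.41400 + 48673.41670 + 54802.99809 + 1074981.88564 = 1260082.02413

$1260082.02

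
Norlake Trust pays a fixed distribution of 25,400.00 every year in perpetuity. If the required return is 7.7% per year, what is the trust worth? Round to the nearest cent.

Level perpetuity: PV = C / r = 25,400.00 / 0.077 = 329,870.13

329870.13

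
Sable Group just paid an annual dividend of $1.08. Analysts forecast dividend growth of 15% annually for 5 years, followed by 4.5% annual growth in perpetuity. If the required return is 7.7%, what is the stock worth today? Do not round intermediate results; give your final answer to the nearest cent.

$55.56

D_1 = 1.24200
D_2 = 1.42830
D_3 = 1.64254
D_4 = 1.88893
D_5 = 2.17227
Terminal value at year 5: TV = D_5×(1+g_2)/(r−g_2) = 2.27002/0.032 = 70.93805
P_0 = D_1/(1+r)^1 + D_2/(1+r)^2 + D_3/(1+r)^3 + D_4/(1+r)^4 + D_5/(1+r)^5 + TV/(1+r)^5
    = 1.15320 + 1.23137 + 1.31483 + 1.40395 + 1.49911 + 48.95542 = 55.55789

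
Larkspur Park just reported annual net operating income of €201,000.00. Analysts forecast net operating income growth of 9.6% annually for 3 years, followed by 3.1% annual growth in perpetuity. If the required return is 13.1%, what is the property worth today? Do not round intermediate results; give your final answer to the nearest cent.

D_1 = 220296.00000
D_2 = 241444.41600
D_3 = 264623.07994
Terminal value at year 3: TV = D_3×(1+g_2)/(r−g_2) = 272826.39541/0.1 = 2728263.95414
P_0 = D_1/(1+r)^1 + D_2/(1+r)^2 + D_3/(1+r)^3 + TV/(1+r)^3
    = 194779.84085 + 188752.17115 + 182911.03411 + 1885812.76169 = 2452255.80780

€2452255.81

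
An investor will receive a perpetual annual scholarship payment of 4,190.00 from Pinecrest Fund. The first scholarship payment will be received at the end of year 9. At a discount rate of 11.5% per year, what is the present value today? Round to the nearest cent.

Value at end of year 8: C / r = 4,190.00 / 0.115 = 36,434.7826
Discount to today: PV = 36,434.7826 / (1 + 0.115)^8 = 36,434.7826 / 2.388905 = 15,251.66

15251.66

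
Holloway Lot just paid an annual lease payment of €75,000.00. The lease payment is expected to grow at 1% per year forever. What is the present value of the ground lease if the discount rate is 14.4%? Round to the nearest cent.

D₁ = D₀ × (1 + g) = €75,000.00 × 1.01 = €75,750.0000
Growing perpetuity: P = D₁ / (r − g) = €75,750.0000 / (0.144 − 0.01) = €565,298.51

€565298.51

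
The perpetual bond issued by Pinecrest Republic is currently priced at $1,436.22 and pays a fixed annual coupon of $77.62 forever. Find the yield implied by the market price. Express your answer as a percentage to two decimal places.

P = C/r ⇒ r = C/P = $77.62/$1,436.22 = 0.054045

5.40%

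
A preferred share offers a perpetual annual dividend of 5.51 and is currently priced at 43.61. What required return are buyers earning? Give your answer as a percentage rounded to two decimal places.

12.63%

P = C/r ⇒ r = C/P = 5.51/43.61 = 0.126347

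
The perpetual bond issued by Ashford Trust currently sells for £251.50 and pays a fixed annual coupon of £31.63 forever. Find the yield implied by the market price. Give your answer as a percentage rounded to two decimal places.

12.58%

P = C/r ⇒ r = C/P = £31.63/£251.50 = 0.125765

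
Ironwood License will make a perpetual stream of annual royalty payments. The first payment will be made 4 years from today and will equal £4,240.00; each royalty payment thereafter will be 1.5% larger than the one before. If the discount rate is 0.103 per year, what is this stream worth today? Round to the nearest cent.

£35905.14

Value at end of year 3: C₁ / (r − g) = £4,240.00 / (0.103 − 0.015) = £48,181.8182
Discount to today: PV = £48,181.8182 / (1 + 0.103)^3 = £48,181.8182 / 1.341920 = £35,905.14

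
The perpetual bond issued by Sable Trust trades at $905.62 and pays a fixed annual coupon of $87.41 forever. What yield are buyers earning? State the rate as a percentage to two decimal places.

9.65%

P = C/r ⇒ r = C/P = $87.41/$905.62 = 0.096520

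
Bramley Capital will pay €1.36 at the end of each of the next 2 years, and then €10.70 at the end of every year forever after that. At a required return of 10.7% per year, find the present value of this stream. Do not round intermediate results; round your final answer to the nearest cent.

PV of 2-year annuity: €1.36 × [1 − (1+0.107)^−2] / 0.107 = 2.33834
Perpetuity value at year 2: €10.70 / 0.107 = 100.00000
PV of perpetuity: 100.00000 / (1+0.107)^2 = 81.60274
Total PV = 2.33834 + 81.60274 = 83.94109

€83.94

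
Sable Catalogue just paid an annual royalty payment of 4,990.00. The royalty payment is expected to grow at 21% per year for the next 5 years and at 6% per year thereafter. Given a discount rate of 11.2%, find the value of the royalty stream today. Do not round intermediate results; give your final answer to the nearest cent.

D_1 = 6037.90000
D_2 = 7305.85900
D_3 = 8840.08939
D_4 = 10696.50816
D_5 = 12942.77488
Terminal value at year 5: TV = D_5×(1+g_2)/(r−g_2) = 13719.34137/0.052 = 263833.48785
P_0 = D_1/(1+r)^1 + D_2/(1+r)^2 + D_3/(1+r)^3 + D_4/(1+r)^4 + D_5/(1+r)^5 + TV/(1+r)^5
    = 5429.76619 + 5908.28875 + 6428.98326 + 6995.56632 + 7612.08205 + 155169.36491 = 187544.05146

187544.05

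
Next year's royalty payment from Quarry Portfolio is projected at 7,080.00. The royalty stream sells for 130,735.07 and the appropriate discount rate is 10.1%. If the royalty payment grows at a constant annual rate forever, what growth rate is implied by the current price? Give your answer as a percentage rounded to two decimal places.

4.68%

P = D₁/(r−g) ⇒ g = r − D₁/P = 0.101 − 7,080.00/130,735.07 = 0.046845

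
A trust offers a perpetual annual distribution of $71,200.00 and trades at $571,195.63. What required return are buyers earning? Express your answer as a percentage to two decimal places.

P = C/r ⇒ r = C/P = $71,200.00/$571,195.63 = 0.124651

12.47%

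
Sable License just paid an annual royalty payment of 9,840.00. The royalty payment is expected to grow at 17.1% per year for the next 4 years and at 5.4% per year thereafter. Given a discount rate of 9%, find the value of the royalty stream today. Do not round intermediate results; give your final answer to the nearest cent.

D_1 = 11522.64000
D_2 = 13493.01144
D_3 = 15800.31640
D_4 = 18502.17050
Terminal value at year 4: TV = D_4×(1+g_2)/(r−g_2) = 19501.28771/0.036 = 541702.43631
P_0 = D_1/(1+r)^1 + D_2/(1+r)^2 + D_3/(1+r)^3 + D_4/(1+r)^4 + TV/(1+r)^4
    = 10571.22936 + 11356.79778 + 12200.74330 + 13107.40404 + 383755.66277 = 430991.83725

430991.84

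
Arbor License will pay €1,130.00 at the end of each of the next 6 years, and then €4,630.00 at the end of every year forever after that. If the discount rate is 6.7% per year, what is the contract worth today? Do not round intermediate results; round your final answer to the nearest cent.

PV of 6-year annuity: €1,130.00 × [1 − (1+0.067)^−6] / 0.067 = 5436.43765
Perpetuity value at year 6: €4,630.00 / 0.067 = 69104.47761
PV of perpetuity: 69104.47761 / (1+0.067)^6 = 46829.51628
Total PV = 5436.43765 + 46829.51628 = 52265.95392

€52265.95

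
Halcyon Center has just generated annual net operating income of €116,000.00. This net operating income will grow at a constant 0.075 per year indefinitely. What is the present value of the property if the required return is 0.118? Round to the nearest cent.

D₁ = D₀ × (1 + g) = €116,000.00 × 1.075 = €124,700.0000
Growing perpetuity: P = D₁ / (r − g) = €124,700.0000 / (0.118 − 0.075) = €2,900,000.00

€2900000.00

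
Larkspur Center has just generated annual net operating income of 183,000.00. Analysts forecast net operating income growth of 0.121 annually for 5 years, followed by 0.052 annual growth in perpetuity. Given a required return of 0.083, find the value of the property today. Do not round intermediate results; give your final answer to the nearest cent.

D_1 = 205143.00000
D_2 = 229965.30300
D_3 = 257791.10466
D_4 = 288983.82833
D_5 = 323950.87155
Terminal value at year 5: TV = D_5×(1+g_2)/(r−g_2) = 340796.31688/0.031 = 10993429.57663
P_0 = D_1/(1+r)^1 + D_2/(1+r)^2 + D_3/(1+r)^3 + D_4/(1+r)^4 + D_5/(1+r)^5 + TV/(1+r)^5
    = 189421.05263 + 196067.40536 + 202946.96344 + 210067.90952 + 217438.71337 + 7378887.95038 = 8394829.99469

8394829.99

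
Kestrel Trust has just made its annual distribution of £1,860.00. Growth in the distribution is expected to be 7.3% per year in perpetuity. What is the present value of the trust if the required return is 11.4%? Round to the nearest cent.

D₁ = D₀ × (1 + g) = £1,860.00 × 1.073 = £1,995.7800
Growing perpetuity: P = D₁ / (r − g) = £1,995.7800 / (0.114 − 0.073) = £48,677.56

£48677.56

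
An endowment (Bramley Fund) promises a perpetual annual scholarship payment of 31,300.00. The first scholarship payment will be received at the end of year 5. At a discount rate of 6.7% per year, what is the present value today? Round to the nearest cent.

360422.47

Value at end of year 4: C / r = 31,300.00 / 0.067 = 467,164.1791
Discount to today: PV = 467,164.1791 / (1 + 0.067)^4 = 467,164.1791 / 1.296157 = 360,422.47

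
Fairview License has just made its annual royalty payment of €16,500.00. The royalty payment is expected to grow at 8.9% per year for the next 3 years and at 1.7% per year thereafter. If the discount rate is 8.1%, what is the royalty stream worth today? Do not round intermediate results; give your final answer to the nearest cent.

D_1 = 17968.50000
D_2 = 19567.69650
D_3 = 21309.22149
Terminal value at year 3: TV = D_3×(1+g_2)/(r−g_2) = 21671.47825/0.064 = 338616.84772
P_0 = D_1/(1+r)^1 + D_2/(1+r)^2 + D_3/(1+r)^3 + TV/(1+r)^3
    = 16622.10916 + 16745.12199 + 16869.04519 + 268059.67120 = 318295.94754

€318295.95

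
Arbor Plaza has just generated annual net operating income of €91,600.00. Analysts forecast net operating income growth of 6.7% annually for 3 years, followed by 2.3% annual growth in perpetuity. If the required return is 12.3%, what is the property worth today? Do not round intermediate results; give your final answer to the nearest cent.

D_1 = 97737.20000
D_2 = 104285.59240
D_3 = 111272.72709
Terminal value at year 3: TV = D_3×(1+g_2)/(r−g_2) = 113831.99981/0.1 = 1138319.99814
P_0 = D_1/(1+r)^1 + D_2/(1+r)^2 + D_3/(1+r)^3 + TV/(1+r)^3
    = 87032.23508 + 82692.24829 + 78568.68115 + 803757.60816 = 1052050.77269

€1052050.77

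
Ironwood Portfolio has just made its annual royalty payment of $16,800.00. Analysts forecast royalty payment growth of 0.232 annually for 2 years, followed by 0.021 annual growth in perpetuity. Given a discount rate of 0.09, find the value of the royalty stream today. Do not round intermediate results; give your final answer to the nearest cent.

$358031.88

D_1 = 20697.60000
D_2 = 25499.44320
Terminal value at year 2: TV = D_2×(1+g_2)/(r−g_2) = 26034.93151/0.069 = 377317.84793
P_0 = D_1/(1+r)^1 + D_2/(1+r)^2 + TV/(1+r)^2
    = 18988.62385 + 21462.37118 + 317580.88371 = 358031.87874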